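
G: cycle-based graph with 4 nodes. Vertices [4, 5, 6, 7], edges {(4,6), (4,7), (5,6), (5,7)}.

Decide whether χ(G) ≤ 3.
A valid 3-coloring: color 1: [4, 5]; color 2: [6, 7].
(χ(G) = 2 ≤ 3.)

Yes, G is 3-colorable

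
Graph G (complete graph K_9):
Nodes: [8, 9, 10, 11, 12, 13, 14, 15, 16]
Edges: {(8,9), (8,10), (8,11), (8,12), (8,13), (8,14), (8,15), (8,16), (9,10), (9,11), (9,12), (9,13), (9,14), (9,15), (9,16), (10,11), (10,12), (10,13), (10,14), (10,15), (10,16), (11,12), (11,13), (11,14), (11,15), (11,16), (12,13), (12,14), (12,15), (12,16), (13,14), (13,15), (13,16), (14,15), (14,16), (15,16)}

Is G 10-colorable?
Yes, G is 10-colorable

A valid 10-coloring: color 1: [15]; color 2: [13]; color 3: [16]; color 4: [10]; color 5: [8]; color 6: [11]; color 7: [9]; color 8: [14]; color 9: [12].
(χ(G) = 9 ≤ 10.)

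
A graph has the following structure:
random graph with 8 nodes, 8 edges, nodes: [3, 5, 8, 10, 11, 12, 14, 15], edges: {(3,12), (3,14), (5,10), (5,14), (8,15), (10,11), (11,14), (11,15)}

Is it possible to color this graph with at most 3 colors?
A valid 3-coloring: color 1: [10, 12, 14, 15]; color 2: [3, 5, 8, 11].
(χ(G) = 2 ≤ 3.)

Yes, G is 3-colorable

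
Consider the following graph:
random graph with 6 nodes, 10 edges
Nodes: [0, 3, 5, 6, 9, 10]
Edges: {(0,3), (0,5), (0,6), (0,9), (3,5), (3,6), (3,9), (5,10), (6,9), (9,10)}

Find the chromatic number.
χ(G) = 4

Clique number ω(G) = 4 (lower bound: χ ≥ ω).
The clique on [0, 3, 6, 9] has size 4, forcing χ ≥ 4, and the coloring below uses 4 colors, so χ(G) = 4.
A valid 4-coloring: color 1: [5, 9]; color 2: [3, 10]; color 3: [0]; color 4: [6].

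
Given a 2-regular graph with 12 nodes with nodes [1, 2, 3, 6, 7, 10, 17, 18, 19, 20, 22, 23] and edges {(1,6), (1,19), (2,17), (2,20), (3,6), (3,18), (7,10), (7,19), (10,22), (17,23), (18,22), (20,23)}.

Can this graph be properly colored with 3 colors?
Yes, G is 3-colorable

A valid 3-coloring: color 1: [1, 2, 3, 7, 22, 23]; color 2: [6, 10, 17, 18, 19, 20].
(χ(G) = 2 ≤ 3.)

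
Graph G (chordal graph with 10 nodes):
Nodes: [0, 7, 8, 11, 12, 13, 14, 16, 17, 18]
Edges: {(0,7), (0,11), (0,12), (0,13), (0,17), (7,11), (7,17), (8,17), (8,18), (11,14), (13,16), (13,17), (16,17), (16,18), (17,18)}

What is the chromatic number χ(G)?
Clique number ω(G) = 3 (lower bound: χ ≥ ω).
The clique on [0, 13, 17] has size 3, forcing χ ≥ 3, and the coloring below uses 3 colors, so χ(G) = 3.
A valid 3-coloring: color 1: [11, 12, 17]; color 2: [0, 8, 14, 16]; color 3: [7, 13, 18].

χ(G) = 3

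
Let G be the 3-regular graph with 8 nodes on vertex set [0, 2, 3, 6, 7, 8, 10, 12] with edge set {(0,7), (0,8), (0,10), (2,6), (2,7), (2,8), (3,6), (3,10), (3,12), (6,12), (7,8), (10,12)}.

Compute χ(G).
χ(G) = 3

Clique number ω(G) = 3 (lower bound: χ ≥ ω).
The clique on [0, 7, 8] has size 3, forcing χ ≥ 3, and the coloring below uses 3 colors, so χ(G) = 3.
A valid 3-coloring: color 1: [6, 8, 10]; color 2: [3, 7]; color 3: [0, 2, 12].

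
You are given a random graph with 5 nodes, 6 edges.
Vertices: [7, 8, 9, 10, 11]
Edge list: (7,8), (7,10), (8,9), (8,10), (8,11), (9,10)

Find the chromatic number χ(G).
Clique number ω(G) = 3 (lower bound: χ ≥ ω).
The clique on [8, 9, 10] has size 3, forcing χ ≥ 3, and the coloring below uses 3 colors, so χ(G) = 3.
A valid 3-coloring: color 1: [8]; color 2: [10, 11]; color 3: [7, 9].

χ(G) = 3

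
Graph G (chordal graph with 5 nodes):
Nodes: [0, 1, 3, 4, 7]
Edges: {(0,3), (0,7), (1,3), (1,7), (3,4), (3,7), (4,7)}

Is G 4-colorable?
A valid 4-coloring: color 1: [3]; color 2: [7]; color 3: [0, 1, 4].
(χ(G) = 3 ≤ 4.)

Yes, G is 4-colorable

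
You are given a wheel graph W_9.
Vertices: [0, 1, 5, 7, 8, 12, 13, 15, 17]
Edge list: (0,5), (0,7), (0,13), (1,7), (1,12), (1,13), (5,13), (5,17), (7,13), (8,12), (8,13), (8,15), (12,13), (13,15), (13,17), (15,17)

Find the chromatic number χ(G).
χ(G) = 3

Clique number ω(G) = 3 (lower bound: χ ≥ ω).
The clique on [0, 5, 13] has size 3, forcing χ ≥ 3, and the coloring below uses 3 colors, so χ(G) = 3.
A valid 3-coloring: color 1: [13]; color 2: [0, 1, 8, 17]; color 3: [5, 7, 12, 15].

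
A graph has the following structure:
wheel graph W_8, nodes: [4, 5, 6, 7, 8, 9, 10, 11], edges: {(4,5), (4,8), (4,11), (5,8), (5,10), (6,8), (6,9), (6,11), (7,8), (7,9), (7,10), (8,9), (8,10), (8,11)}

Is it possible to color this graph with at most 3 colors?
Odd cycle [4, 5, 10, 7, 9, 6, 11] needs 3 colors (χ ≥ 3).
Vertex 8 is adjacent to every vertex of [4, 5, 6, 7, 9, 10, 11], which already need 3 colors among themselves, so 8 needs a new color (χ ≥ 4).
Hence χ(G) ≥ 4 > 3, so no proper 3-coloring exists.

No, G is not 3-colorable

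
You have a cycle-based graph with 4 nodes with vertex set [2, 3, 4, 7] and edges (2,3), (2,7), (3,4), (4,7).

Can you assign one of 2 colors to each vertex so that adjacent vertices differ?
Yes, G is 2-colorable

A valid 2-coloring: color 1: [3, 7]; color 2: [2, 4].
(χ(G) = 2 ≤ 2.)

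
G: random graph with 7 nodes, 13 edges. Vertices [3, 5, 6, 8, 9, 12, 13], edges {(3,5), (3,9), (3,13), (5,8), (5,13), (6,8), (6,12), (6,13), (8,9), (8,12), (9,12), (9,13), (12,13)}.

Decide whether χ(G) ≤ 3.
A valid 3-coloring: color 1: [8, 13]; color 2: [5, 6, 9]; color 3: [3, 12].
(χ(G) = 3 ≤ 3.)

Yes, G is 3-colorable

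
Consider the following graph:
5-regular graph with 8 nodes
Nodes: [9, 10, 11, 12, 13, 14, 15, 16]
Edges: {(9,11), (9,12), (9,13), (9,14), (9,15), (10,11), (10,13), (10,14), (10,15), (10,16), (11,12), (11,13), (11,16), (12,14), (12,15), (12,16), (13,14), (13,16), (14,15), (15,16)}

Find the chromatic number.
χ(G) = 4

Clique number ω(G) = 4 (lower bound: χ ≥ ω).
The clique on [10, 11, 13, 16] has size 4, forcing χ ≥ 4, and the coloring below uses 4 colors, so χ(G) = 4.
A valid 4-coloring: color 1: [13, 15]; color 2: [9, 16]; color 3: [11, 14]; color 4: [10, 12].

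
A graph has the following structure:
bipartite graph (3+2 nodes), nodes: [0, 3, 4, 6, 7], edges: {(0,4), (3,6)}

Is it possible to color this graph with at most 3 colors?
A valid 3-coloring: color 1: [0, 3, 7]; color 2: [4, 6].
(χ(G) = 2 ≤ 3.)

Yes, G is 3-colorable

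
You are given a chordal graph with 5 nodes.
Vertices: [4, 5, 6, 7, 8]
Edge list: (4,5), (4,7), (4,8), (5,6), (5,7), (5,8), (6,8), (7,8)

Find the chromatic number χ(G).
χ(G) = 4

Clique number ω(G) = 4 (lower bound: χ ≥ ω).
The clique on [4, 5, 7, 8] has size 4, forcing χ ≥ 4, and the coloring below uses 4 colors, so χ(G) = 4.
A valid 4-coloring: color 1: [5]; color 2: [8]; color 3: [4, 6]; color 4: [7].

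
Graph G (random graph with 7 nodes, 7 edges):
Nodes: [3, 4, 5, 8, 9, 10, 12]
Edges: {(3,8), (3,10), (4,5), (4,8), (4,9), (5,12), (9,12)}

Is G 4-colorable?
Yes, G is 4-colorable

A valid 4-coloring: color 1: [3, 4, 12]; color 2: [5, 8, 9, 10].
(χ(G) = 2 ≤ 4.)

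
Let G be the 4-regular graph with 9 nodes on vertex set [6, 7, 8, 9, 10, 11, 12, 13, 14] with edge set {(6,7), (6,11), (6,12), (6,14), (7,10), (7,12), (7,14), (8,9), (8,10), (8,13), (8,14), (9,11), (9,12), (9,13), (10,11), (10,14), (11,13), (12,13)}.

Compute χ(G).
Clique number ω(G) = 3 (lower bound: χ ≥ ω).
Suppose a proper 3-coloring c exists. The clique [6, 7, 12] takes 3 distinct colors; by symmetry let c(6) = 1, c(7) = 2, c(12) = 3.
- Vertex 14: neighbors [6, 7] already have colors [1, 2] ⇒ c(14) = 3.
- Vertex 10: neighbors [7, 14] already have colors [2, 3] ⇒ c(10) = 1.
- Vertex 8: neighbors [10, 14] already have colors [1, 3] ⇒ c(8) = 2.
- Vertex 9: neighbors [8, 12] already have colors [2, 3] ⇒ c(9) = 1.
- Vertex 13: neighbors [9, 8, 12] already have colors [1, 2, 3] — all 3 colors blocked. Contradiction.
The forced assignments end in a contradiction, so G has no proper 3-coloring (χ ≥ 4).
The coloring below uses 4 colors, so χ(G) = 4.
A valid 4-coloring: color 1: [11, 12, 14]; color 2: [7, 8]; color 3: [6, 9, 10]; color 4: [13].

χ(G) = 4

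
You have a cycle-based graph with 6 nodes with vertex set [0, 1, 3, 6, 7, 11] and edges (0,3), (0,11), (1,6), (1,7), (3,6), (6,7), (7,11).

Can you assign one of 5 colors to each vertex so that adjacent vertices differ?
Yes, G is 5-colorable

A valid 5-coloring: color 1: [0, 6]; color 2: [3, 7]; color 3: [1, 11].
(χ(G) = 3 ≤ 5.)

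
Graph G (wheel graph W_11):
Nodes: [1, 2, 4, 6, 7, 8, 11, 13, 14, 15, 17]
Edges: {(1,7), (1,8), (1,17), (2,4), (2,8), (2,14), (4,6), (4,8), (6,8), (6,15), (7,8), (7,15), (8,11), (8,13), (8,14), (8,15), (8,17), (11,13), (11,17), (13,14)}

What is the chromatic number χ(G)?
χ(G) = 3

Clique number ω(G) = 3 (lower bound: χ ≥ ω).
The clique on [1, 8, 17] has size 3, forcing χ ≥ 3, and the coloring below uses 3 colors, so χ(G) = 3.
A valid 3-coloring: color 1: [8]; color 2: [1, 4, 11, 14, 15]; color 3: [2, 6, 7, 13, 17].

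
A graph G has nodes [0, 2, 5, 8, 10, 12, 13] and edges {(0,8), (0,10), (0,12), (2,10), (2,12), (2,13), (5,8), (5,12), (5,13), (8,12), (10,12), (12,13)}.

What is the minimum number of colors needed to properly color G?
Clique number ω(G) = 3 (lower bound: χ ≥ ω).
The clique on [0, 8, 12] has size 3, forcing χ ≥ 3, and the coloring below uses 3 colors, so χ(G) = 3.
A valid 3-coloring: color 1: [12]; color 2: [0, 2, 5]; color 3: [8, 10, 13].

χ(G) = 3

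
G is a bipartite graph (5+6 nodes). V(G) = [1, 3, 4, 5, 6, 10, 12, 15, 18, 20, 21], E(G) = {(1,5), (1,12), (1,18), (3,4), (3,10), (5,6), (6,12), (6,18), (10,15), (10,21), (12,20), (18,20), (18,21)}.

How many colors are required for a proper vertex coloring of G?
Clique number ω(G) = 2 (lower bound: χ ≥ ω).
The graph is bipartite (no odd cycle), so 2 colors suffice: χ(G) = 2.
A valid 2-coloring: color 1: [4, 5, 10, 12, 18]; color 2: [1, 3, 6, 15, 20, 21].

χ(G) = 2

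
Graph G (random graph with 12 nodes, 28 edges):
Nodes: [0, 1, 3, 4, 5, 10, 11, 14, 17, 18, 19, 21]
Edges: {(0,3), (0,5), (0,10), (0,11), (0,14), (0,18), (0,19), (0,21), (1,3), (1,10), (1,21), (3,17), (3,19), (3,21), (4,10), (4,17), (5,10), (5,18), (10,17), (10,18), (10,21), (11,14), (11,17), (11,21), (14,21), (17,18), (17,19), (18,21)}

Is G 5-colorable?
A valid 5-coloring: color 1: [0, 1, 17]; color 2: [4, 5, 19, 21]; color 3: [3, 10, 14]; color 4: [11, 18].
(χ(G) = 4 ≤ 5.)

Yes, G is 5-colorable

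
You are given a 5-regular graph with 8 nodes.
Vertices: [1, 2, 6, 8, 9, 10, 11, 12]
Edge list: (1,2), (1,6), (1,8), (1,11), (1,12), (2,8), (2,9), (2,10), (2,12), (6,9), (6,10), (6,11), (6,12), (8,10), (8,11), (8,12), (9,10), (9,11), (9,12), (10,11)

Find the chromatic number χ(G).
χ(G) = 4

Clique number ω(G) = 4 (lower bound: χ ≥ ω).
The clique on [1, 2, 8, 12] has size 4, forcing χ ≥ 4, and the coloring below uses 4 colors, so χ(G) = 4.
A valid 4-coloring: color 1: [10, 12]; color 2: [1, 9]; color 3: [2, 11]; color 4: [6, 8].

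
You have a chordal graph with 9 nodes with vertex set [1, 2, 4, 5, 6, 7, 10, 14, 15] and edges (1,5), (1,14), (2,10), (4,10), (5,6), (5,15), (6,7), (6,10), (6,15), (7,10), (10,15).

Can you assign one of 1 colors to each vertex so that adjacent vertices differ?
No, G is not 1-colorable

The clique on vertices [6, 7, 10] has size 3 > 1, so it alone needs 3 colors.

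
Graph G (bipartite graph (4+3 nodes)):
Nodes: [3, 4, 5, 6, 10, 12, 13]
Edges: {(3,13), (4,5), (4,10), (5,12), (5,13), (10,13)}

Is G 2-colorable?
Yes, G is 2-colorable

A valid 2-coloring: color 1: [4, 6, 12, 13]; color 2: [3, 5, 10].
(χ(G) = 2 ≤ 2.)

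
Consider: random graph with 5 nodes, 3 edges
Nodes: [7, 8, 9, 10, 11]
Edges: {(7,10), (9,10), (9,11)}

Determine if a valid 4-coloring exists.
Yes, G is 4-colorable

A valid 4-coloring: color 1: [7, 8, 9]; color 2: [10, 11].
(χ(G) = 2 ≤ 4.)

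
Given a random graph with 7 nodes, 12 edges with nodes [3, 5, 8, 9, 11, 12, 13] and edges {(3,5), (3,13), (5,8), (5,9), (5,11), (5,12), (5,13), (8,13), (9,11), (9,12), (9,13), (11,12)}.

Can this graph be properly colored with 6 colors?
A valid 6-coloring: color 1: [5]; color 2: [11, 13]; color 3: [3, 8, 9]; color 4: [12].
(χ(G) = 4 ≤ 6.)

Yes, G is 6-colorable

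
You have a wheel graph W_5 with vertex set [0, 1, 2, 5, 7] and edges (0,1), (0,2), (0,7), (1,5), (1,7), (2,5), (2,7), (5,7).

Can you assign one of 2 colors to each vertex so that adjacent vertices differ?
No, G is not 2-colorable

The clique on vertices [0, 1, 7] has size 3 > 2, so it alone needs 3 colors.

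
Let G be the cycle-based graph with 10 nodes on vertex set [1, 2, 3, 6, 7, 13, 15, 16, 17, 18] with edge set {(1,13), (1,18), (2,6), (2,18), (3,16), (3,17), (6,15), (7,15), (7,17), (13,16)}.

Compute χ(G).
Clique number ω(G) = 2 (lower bound: χ ≥ ω).
The graph is bipartite (no odd cycle), so 2 colors suffice: χ(G) = 2.
A valid 2-coloring: color 1: [1, 2, 15, 16, 17]; color 2: [3, 6, 7, 13, 18].

χ(G) = 2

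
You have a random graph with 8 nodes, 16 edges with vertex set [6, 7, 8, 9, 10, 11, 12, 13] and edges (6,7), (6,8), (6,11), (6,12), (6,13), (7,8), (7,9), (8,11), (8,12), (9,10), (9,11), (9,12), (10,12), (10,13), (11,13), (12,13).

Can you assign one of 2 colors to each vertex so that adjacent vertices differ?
No, G is not 2-colorable

The clique on vertices [9, 10, 12] has size 3 > 2, so it alone needs 3 colors.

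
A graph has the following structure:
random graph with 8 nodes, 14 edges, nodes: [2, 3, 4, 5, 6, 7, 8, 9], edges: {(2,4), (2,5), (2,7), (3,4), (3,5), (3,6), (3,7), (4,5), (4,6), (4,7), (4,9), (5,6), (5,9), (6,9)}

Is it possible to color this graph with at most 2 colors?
The clique on vertices [4, 5, 6, 9] has size 4 > 2, so it alone needs 4 colors.

No, G is not 2-colorable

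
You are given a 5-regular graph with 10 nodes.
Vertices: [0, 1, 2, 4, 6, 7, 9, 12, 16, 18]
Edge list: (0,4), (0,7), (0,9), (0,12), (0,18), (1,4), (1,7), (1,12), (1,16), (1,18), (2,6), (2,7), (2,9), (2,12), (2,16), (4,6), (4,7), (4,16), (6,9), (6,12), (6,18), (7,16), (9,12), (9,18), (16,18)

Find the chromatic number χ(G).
Clique number ω(G) = 4 (lower bound: χ ≥ ω).
The clique on [1, 4, 7, 16] has size 4, forcing χ ≥ 4, and the coloring below uses 4 colors, so χ(G) = 4.
A valid 4-coloring: color 1: [2, 4, 18]; color 2: [7, 12]; color 3: [9, 16]; color 4: [0, 1, 6].

χ(G) = 4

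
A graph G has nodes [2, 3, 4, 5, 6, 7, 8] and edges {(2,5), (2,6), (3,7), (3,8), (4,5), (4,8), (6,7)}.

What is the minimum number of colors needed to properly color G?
χ(G) = 3

Clique number ω(G) = 2 (lower bound: χ ≥ ω).
Odd cycle [5, 2, 6, 7, 3, 8, 4] needs 3 colors (χ ≥ 3).
The coloring below uses 3 colors, so χ(G) = 3.
A valid 3-coloring: color 1: [2, 7, 8]; color 2: [3, 5, 6]; color 3: [4].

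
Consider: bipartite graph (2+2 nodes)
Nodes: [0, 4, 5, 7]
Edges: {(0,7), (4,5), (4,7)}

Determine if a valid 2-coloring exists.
A valid 2-coloring: color 1: [5, 7]; color 2: [0, 4].
(χ(G) = 2 ≤ 2.)

Yes, G is 2-colorable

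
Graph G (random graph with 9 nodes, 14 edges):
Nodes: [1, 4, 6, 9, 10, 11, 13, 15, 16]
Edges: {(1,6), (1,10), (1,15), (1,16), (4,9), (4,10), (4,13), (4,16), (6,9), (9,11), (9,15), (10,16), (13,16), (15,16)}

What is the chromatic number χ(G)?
χ(G) = 3

Clique number ω(G) = 3 (lower bound: χ ≥ ω).
The clique on [1, 10, 16] has size 3, forcing χ ≥ 3, and the coloring below uses 3 colors, so χ(G) = 3.
A valid 3-coloring: color 1: [9, 16]; color 2: [1, 4, 11]; color 3: [6, 10, 13, 15].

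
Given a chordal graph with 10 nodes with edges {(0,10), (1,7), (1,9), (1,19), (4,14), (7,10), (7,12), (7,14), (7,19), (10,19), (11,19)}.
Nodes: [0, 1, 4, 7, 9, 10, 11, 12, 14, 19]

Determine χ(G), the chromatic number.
Clique number ω(G) = 3 (lower bound: χ ≥ ω).
The clique on [1, 7, 19] has size 3, forcing χ ≥ 3, and the coloring below uses 3 colors, so χ(G) = 3.
A valid 3-coloring: color 1: [0, 4, 7, 9, 11]; color 2: [12, 14, 19]; color 3: [1, 10].

χ(G) = 3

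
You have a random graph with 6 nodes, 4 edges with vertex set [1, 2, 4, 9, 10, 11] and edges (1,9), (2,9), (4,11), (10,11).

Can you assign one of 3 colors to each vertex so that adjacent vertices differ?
Yes, G is 3-colorable

A valid 3-coloring: color 1: [9, 11]; color 2: [1, 2, 4, 10].
(χ(G) = 2 ≤ 3.)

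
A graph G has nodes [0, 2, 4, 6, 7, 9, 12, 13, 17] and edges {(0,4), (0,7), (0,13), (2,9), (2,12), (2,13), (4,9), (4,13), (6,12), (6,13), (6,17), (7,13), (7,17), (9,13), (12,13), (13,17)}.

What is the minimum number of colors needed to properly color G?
Clique number ω(G) = 3 (lower bound: χ ≥ ω).
The clique on [0, 4, 13] has size 3, forcing χ ≥ 3, and the coloring below uses 3 colors, so χ(G) = 3.
A valid 3-coloring: color 1: [13]; color 2: [0, 9, 12, 17]; color 3: [2, 4, 6, 7].

χ(G) = 3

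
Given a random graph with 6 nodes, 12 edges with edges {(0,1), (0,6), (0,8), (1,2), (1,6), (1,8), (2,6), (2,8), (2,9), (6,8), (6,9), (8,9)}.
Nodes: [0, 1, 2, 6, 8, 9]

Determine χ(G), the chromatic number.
Clique number ω(G) = 4 (lower bound: χ ≥ ω).
The clique on [0, 1, 6, 8] has size 4, forcing χ ≥ 4, and the coloring below uses 4 colors, so χ(G) = 4.
A valid 4-coloring: color 1: [6]; color 2: [8]; color 3: [1, 9]; color 4: [0, 2].

χ(G) = 4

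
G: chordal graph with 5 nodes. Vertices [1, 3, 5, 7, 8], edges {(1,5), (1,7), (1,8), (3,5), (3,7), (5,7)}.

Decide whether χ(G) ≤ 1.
The clique on vertices [1, 5, 7] has size 3 > 1, so it alone needs 3 colors.

No, G is not 1-colorable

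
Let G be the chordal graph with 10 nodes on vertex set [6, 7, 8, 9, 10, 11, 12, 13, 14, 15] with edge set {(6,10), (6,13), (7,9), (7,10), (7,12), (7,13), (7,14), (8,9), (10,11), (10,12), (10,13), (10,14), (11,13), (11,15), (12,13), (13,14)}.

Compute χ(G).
χ(G) = 4

Clique number ω(G) = 4 (lower bound: χ ≥ ω).
The clique on [7, 10, 12, 13] has size 4, forcing χ ≥ 4, and the coloring below uses 4 colors, so χ(G) = 4.
A valid 4-coloring: color 1: [9, 13, 15]; color 2: [8, 10]; color 3: [6, 7, 11]; color 4: [12, 14].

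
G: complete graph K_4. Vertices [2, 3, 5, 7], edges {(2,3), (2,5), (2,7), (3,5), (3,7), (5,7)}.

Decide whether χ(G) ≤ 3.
No, G is not 3-colorable

The clique on vertices [2, 3, 5, 7] has size 4 > 3, so it alone needs 4 colors.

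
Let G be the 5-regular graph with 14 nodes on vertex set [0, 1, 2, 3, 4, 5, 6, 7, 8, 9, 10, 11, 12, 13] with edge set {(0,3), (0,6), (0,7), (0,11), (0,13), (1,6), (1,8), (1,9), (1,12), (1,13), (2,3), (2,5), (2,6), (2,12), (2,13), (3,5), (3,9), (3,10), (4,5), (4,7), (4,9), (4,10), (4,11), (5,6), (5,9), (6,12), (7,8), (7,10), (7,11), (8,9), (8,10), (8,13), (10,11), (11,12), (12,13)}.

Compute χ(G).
χ(G) = 4

Clique number ω(G) = 4 (lower bound: χ ≥ ω).
The clique on [4, 7, 10, 11] has size 4, forcing χ ≥ 4, and the coloring below uses 4 colors, so χ(G) = 4.
A valid 4-coloring: color 1: [3, 4, 8, 12]; color 2: [0, 1, 5, 10]; color 3: [2, 9, 11]; color 4: [6, 7, 13].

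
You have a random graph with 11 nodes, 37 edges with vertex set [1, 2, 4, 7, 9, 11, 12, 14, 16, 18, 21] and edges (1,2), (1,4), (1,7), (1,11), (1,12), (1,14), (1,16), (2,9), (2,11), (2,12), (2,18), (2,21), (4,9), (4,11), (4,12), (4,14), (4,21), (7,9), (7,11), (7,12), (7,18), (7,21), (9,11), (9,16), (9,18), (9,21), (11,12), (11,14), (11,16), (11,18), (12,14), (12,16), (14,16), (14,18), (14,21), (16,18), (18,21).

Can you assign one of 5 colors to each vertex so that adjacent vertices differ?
Yes, G is 5-colorable

A valid 5-coloring: color 1: [11, 21]; color 2: [1, 18]; color 3: [9, 12]; color 4: [2, 7, 14]; color 5: [4, 16].
(χ(G) = 5 ≤ 5.)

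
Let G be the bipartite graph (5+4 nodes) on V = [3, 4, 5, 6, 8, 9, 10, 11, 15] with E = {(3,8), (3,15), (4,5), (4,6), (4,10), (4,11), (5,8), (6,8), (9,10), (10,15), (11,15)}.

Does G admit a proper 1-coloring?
No, G is not 1-colorable

Edge (3,8) forces its endpoints to differ, so 1 color is not enough.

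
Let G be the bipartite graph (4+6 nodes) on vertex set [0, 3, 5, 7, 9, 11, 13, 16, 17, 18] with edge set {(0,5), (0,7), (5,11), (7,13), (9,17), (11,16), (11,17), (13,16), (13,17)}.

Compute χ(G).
Clique number ω(G) = 2 (lower bound: χ ≥ ω).
The graph is bipartite (no odd cycle), so 2 colors suffice: χ(G) = 2.
A valid 2-coloring: color 1: [3, 5, 7, 16, 17, 18]; color 2: [0, 9, 11, 13].

χ(G) = 2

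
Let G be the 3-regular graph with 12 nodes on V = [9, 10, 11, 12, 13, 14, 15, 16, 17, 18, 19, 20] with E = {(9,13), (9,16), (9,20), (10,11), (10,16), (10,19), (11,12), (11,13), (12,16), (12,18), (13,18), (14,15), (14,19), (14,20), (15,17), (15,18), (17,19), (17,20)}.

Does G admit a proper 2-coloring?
No, G is not 2-colorable

Odd cycle [18, 15, 17, 19, 10, 11, 12] needs 3 colors (χ ≥ 3).
Hence χ(G) ≥ 3 > 2, so no proper 2-coloring exists.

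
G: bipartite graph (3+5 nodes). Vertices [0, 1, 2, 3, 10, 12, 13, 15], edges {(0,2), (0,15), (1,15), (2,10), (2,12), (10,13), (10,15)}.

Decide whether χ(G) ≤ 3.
Yes, G is 3-colorable

A valid 3-coloring: color 1: [2, 3, 13, 15]; color 2: [0, 1, 10, 12].
(χ(G) = 2 ≤ 3.)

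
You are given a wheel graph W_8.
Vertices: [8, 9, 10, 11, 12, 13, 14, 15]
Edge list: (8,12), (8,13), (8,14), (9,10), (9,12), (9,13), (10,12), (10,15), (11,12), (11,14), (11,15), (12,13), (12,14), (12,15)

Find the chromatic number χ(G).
χ(G) = 4

Clique number ω(G) = 3 (lower bound: χ ≥ ω).
Odd cycle [11, 14, 8, 13, 9, 10, 15] needs 3 colors (χ ≥ 3).
Vertex 12 is adjacent to every vertex of [8, 9, 10, 11, 13, 14, 15], which already need 3 colors among themselves, so 12 needs a new color (χ ≥ 4).
The coloring below uses 4 colors, so χ(G) = 4.
A valid 4-coloring: color 1: [12]; color 2: [8, 10, 11]; color 3: [13, 14, 15]; color 4: [9].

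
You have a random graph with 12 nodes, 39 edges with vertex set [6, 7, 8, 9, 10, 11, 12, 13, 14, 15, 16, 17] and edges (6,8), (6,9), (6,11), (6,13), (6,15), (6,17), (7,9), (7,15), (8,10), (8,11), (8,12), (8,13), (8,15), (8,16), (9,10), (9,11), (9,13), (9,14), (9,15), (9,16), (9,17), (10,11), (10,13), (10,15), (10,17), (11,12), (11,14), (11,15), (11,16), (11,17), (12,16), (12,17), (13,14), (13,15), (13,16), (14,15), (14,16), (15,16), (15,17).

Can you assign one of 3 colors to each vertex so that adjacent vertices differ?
The clique on vertices [9, 11, 14, 15, 16] has size 5 > 3, so it alone needs 5 colors.

No, G is not 3-colorable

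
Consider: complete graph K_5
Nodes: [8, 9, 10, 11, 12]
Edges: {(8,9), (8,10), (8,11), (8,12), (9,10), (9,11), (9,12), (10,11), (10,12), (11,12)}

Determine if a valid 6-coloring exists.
A valid 6-coloring: color 1: [10]; color 2: [8]; color 3: [12]; color 4: [9]; color 5: [11].
(χ(G) = 5 ≤ 6.)

Yes, G is 6-colorable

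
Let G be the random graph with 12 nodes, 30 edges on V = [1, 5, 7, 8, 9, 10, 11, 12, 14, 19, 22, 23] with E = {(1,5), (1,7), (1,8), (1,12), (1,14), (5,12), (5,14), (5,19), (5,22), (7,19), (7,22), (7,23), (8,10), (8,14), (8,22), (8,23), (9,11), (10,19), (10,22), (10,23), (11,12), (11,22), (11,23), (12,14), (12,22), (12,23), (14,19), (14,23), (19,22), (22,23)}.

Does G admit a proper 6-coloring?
Yes, G is 6-colorable

A valid 6-coloring: color 1: [9, 14, 22]; color 2: [1, 19, 23]; color 3: [7, 10, 12]; color 4: [5, 8, 11].
(χ(G) = 4 ≤ 6.)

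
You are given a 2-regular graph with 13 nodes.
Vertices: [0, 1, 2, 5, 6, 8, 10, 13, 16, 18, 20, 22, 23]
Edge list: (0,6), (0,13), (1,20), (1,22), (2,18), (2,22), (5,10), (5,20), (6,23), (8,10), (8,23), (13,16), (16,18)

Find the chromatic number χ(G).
χ(G) = 3

Clique number ω(G) = 2 (lower bound: χ ≥ ω).
Odd cycle [23, 6, 0, 13, 16, 18, 2, 22, 1, 20, 5, 10, 8] needs 3 colors (χ ≥ 3).
The coloring below uses 3 colors, so χ(G) = 3.
A valid 3-coloring: color 1: [0, 2, 10, 16, 20, 23]; color 2: [1, 5, 6, 8, 13, 18]; color 3: [22].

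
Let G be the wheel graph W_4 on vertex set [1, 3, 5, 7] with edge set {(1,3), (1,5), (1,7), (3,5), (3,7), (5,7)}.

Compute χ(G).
χ(G) = 4

Clique number ω(G) = 4 (lower bound: χ ≥ ω).
The clique on [1, 3, 5, 7] has size 4, forcing χ ≥ 4, and the coloring below uses 4 colors, so χ(G) = 4.
A valid 4-coloring: color 1: [1]; color 2: [5]; color 3: [7]; color 4: [3].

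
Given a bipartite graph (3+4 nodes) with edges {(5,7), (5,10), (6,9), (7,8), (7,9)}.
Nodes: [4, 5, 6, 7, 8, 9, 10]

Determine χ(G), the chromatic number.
Clique number ω(G) = 2 (lower bound: χ ≥ ω).
The graph is bipartite (no odd cycle), so 2 colors suffice: χ(G) = 2.
A valid 2-coloring: color 1: [4, 6, 7, 10]; color 2: [5, 8, 9].

χ(G) = 2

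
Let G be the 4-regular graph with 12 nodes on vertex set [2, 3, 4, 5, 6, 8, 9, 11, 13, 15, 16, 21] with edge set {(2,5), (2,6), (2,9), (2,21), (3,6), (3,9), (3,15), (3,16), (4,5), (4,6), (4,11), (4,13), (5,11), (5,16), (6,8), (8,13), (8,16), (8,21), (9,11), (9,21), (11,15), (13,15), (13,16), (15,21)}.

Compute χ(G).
Clique number ω(G) = 3 (lower bound: χ ≥ ω).
The clique on [2, 9, 21] has size 3, forcing χ ≥ 3, and the coloring below uses 3 colors, so χ(G) = 3.
A valid 3-coloring: color 1: [5, 6, 13, 21]; color 2: [2, 3, 8, 11]; color 3: [4, 9, 15, 16].

χ(G) = 3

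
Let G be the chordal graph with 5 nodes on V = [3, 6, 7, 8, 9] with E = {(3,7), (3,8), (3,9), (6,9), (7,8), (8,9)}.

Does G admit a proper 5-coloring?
Yes, G is 5-colorable

A valid 5-coloring: color 1: [7, 9]; color 2: [6, 8]; color 3: [3].
(χ(G) = 3 ≤ 5.)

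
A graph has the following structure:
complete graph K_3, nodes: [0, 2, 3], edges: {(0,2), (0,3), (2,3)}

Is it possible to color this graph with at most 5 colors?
Yes, G is 5-colorable

A valid 5-coloring: color 1: [0]; color 2: [3]; color 3: [2].
(χ(G) = 3 ≤ 5.)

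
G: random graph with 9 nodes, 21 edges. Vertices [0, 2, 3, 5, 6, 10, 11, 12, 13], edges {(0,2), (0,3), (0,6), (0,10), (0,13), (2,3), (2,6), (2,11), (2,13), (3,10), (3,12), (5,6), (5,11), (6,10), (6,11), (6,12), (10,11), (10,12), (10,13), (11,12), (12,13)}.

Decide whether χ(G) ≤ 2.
The clique on vertices [6, 10, 11, 12] has size 4 > 2, so it alone needs 4 colors.

No, G is not 2-colorable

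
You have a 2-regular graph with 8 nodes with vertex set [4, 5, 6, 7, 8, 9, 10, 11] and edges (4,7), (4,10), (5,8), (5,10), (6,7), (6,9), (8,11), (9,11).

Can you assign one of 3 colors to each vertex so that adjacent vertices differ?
Yes, G is 3-colorable

A valid 3-coloring: color 1: [4, 5, 6, 11]; color 2: [7, 8, 9, 10].
(χ(G) = 2 ≤ 3.)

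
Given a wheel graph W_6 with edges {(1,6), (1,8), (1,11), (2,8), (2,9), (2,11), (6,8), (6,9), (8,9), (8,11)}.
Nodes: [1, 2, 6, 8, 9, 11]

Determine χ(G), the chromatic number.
Clique number ω(G) = 3 (lower bound: χ ≥ ω).
Odd cycle [9, 6, 1, 11, 2] needs 3 colors (χ ≥ 3).
Vertex 8 is adjacent to every vertex of [1, 2, 6, 9, 11], which already need 3 colors among themselves, so 8 needs a new color (χ ≥ 4).
The coloring below uses 4 colors, so χ(G) = 4.
A valid 4-coloring: color 1: [8]; color 2: [9, 11]; color 3: [2, 6]; color 4: [1].

χ(G) = 4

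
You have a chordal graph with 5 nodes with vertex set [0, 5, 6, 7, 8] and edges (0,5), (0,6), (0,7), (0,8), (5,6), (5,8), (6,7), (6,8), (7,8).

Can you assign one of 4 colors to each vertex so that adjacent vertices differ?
A valid 4-coloring: color 1: [6]; color 2: [8]; color 3: [0]; color 4: [5, 7].
(χ(G) = 4 ≤ 4.)

Yes, G is 4-colorable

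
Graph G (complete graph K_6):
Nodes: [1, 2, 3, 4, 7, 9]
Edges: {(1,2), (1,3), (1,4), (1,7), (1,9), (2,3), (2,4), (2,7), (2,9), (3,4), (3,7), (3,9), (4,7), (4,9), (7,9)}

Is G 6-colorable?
Yes, G is 6-colorable

A valid 6-coloring: color 1: [7]; color 2: [3]; color 3: [4]; color 4: [2]; color 5: [9]; color 6: [1].
(χ(G) = 6 ≤ 6.)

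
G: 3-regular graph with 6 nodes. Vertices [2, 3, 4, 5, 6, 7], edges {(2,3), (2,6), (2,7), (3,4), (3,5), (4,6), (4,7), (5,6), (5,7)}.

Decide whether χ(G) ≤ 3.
Yes, G is 3-colorable

A valid 3-coloring: color 1: [2, 4, 5]; color 2: [3, 6, 7].
(χ(G) = 2 ≤ 3.)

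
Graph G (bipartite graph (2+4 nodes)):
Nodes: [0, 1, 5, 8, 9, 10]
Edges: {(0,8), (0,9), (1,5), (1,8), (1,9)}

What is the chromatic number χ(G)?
χ(G) = 2

Clique number ω(G) = 2 (lower bound: χ ≥ ω).
The graph is bipartite (no odd cycle), so 2 colors suffice: χ(G) = 2.
A valid 2-coloring: color 1: [0, 1, 10]; color 2: [5, 8, 9].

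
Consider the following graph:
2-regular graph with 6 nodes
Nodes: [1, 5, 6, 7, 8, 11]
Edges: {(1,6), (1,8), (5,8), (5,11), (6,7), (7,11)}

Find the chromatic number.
Clique number ω(G) = 2 (lower bound: χ ≥ ω).
The graph is bipartite (no odd cycle), so 2 colors suffice: χ(G) = 2.
A valid 2-coloring: color 1: [6, 8, 11]; color 2: [1, 5, 7].

χ(G) = 2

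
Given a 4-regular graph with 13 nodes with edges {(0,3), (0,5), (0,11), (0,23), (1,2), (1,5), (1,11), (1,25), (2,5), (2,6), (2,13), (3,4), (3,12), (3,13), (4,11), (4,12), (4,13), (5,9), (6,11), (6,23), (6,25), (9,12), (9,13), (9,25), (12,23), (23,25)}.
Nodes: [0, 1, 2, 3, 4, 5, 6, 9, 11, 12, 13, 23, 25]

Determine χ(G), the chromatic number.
χ(G) = 3

Clique number ω(G) = 3 (lower bound: χ ≥ ω).
The clique on [1, 2, 5] has size 3, forcing χ ≥ 3, and the coloring below uses 3 colors, so χ(G) = 3.
A valid 3-coloring: color 1: [0, 1, 6, 12, 13]; color 2: [3, 5, 11, 25]; color 3: [2, 4, 9, 23].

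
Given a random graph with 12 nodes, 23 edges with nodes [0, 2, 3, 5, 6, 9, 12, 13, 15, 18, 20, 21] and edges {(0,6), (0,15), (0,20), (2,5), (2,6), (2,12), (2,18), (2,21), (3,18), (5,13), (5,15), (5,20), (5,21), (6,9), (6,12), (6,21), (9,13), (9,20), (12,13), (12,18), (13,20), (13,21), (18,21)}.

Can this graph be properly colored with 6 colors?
A valid 6-coloring: color 1: [3, 12, 15, 20, 21]; color 2: [0, 2, 13]; color 3: [5, 6, 18]; color 4: [9].
(χ(G) = 4 ≤ 6.)

Yes, G is 6-colorable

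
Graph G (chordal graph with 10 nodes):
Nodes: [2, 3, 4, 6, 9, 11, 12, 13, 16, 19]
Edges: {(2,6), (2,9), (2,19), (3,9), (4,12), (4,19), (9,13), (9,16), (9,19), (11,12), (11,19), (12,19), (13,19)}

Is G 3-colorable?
Yes, G is 3-colorable

A valid 3-coloring: color 1: [3, 6, 16, 19]; color 2: [9, 12]; color 3: [2, 4, 11, 13].
(χ(G) = 3 ≤ 3.)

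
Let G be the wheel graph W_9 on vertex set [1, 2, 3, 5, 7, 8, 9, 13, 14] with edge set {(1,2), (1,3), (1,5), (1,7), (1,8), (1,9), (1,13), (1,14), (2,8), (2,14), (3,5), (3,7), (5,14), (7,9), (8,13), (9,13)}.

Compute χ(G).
Clique number ω(G) = 3 (lower bound: χ ≥ ω).
The clique on [1, 2, 8] has size 3, forcing χ ≥ 3, and the coloring below uses 3 colors, so χ(G) = 3.
A valid 3-coloring: color 1: [1]; color 2: [2, 5, 7, 13]; color 3: [3, 8, 9, 14].

χ(G) = 3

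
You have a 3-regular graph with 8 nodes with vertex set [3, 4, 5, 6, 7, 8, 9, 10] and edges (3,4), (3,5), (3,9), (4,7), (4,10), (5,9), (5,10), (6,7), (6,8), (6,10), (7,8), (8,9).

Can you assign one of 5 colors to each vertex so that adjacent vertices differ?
A valid 5-coloring: color 1: [7, 9, 10]; color 2: [4, 5, 8]; color 3: [3, 6].
(χ(G) = 3 ≤ 5.)

Yes, G is 5-colorable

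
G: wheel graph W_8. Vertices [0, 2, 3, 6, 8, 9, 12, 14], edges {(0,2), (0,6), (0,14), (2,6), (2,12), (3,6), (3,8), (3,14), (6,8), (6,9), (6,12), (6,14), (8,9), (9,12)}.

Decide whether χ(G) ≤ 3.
No, G is not 3-colorable

Odd cycle [2, 0, 14, 3, 8, 9, 12] needs 3 colors (χ ≥ 3).
Vertex 6 is adjacent to every vertex of [0, 2, 3, 8, 9, 12, 14], which already need 3 colors among themselves, so 6 needs a new color (χ ≥ 4).
Hence χ(G) ≥ 4 > 3, so no proper 3-coloring exists.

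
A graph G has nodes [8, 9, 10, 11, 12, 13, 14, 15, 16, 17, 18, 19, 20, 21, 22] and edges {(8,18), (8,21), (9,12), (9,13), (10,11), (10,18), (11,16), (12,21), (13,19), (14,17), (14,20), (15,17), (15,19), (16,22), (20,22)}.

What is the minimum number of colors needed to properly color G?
Clique number ω(G) = 2 (lower bound: χ ≥ ω).
Odd cycle [17, 14, 20, 22, 16, 11, 10, 18, 8, 21, 12, 9, 13, 19, 15] needs 3 colors (χ ≥ 3).
The coloring below uses 3 colors, so χ(G) = 3.
A valid 3-coloring: color 1: [8, 10, 12, 16, 17, 19, 20]; color 2: [9, 11, 14, 15, 18, 21, 22]; color 3: [13].

χ(G) = 3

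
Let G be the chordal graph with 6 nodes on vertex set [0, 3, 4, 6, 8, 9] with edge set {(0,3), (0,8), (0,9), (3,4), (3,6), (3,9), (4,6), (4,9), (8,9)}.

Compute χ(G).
χ(G) = 3

Clique number ω(G) = 3 (lower bound: χ ≥ ω).
The clique on [0, 8, 9] has size 3, forcing χ ≥ 3, and the coloring below uses 3 colors, so χ(G) = 3.
A valid 3-coloring: color 1: [6, 9]; color 2: [3, 8]; color 3: [0, 4].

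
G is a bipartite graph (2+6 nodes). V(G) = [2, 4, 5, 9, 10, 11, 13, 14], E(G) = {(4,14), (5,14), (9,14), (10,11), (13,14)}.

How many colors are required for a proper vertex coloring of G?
Clique number ω(G) = 2 (lower bound: χ ≥ ω).
The graph is bipartite (no odd cycle), so 2 colors suffice: χ(G) = 2.
A valid 2-coloring: color 1: [2, 10, 14]; color 2: [4, 5, 9, 11, 13].

χ(G) = 2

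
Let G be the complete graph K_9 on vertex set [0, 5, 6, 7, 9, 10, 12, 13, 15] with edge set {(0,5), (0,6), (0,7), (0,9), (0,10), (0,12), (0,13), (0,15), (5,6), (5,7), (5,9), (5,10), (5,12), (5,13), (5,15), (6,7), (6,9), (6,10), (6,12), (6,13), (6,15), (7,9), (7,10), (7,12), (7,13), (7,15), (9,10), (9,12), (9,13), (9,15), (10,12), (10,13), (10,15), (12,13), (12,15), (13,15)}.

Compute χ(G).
Clique number ω(G) = 9 (lower bound: χ ≥ ω).
The clique on [0, 5, 6, 7, 9, 10, 12, 13, 15] has size 9, forcing χ ≥ 9, and the coloring below uses 9 colors, so χ(G) = 9.
A valid 9-coloring: color 1: [0]; color 2: [7]; color 3: [15]; color 4: [10]; color 5: [6]; color 6: [12]; color 7: [5]; color 8: [13]; color 9: [9].

χ(G) = 9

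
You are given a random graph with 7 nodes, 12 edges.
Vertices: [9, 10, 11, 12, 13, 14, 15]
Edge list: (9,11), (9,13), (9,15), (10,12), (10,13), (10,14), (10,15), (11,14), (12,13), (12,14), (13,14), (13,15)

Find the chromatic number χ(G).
Clique number ω(G) = 4 (lower bound: χ ≥ ω).
The clique on [10, 12, 13, 14] has size 4, forcing χ ≥ 4, and the coloring below uses 4 colors, so χ(G) = 4.
A valid 4-coloring: color 1: [11, 13]; color 2: [9, 10]; color 3: [14, 15]; color 4: [12].

χ(G) = 4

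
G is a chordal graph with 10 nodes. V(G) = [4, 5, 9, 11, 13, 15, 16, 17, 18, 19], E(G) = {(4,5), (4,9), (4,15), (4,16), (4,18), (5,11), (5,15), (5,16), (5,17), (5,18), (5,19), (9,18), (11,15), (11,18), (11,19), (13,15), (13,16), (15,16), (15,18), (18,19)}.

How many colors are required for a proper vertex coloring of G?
Clique number ω(G) = 4 (lower bound: χ ≥ ω).
The clique on [5, 11, 18, 19] has size 4, forcing χ ≥ 4, and the coloring below uses 4 colors, so χ(G) = 4.
A valid 4-coloring: color 1: [5, 9, 13]; color 2: [16, 17, 18]; color 3: [15, 19]; color 4: [4, 11].

χ(G) = 4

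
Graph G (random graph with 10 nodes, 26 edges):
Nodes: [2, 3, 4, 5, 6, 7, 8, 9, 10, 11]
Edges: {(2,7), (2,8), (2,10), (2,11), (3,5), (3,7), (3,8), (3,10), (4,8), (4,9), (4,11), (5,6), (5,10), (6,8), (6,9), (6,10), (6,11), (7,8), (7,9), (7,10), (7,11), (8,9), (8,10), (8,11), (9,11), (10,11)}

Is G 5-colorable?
Yes, G is 5-colorable

A valid 5-coloring: color 1: [5, 8]; color 2: [9, 10]; color 3: [3, 11]; color 4: [4, 6, 7]; color 5: [2].
(χ(G) = 5 ≤ 5.)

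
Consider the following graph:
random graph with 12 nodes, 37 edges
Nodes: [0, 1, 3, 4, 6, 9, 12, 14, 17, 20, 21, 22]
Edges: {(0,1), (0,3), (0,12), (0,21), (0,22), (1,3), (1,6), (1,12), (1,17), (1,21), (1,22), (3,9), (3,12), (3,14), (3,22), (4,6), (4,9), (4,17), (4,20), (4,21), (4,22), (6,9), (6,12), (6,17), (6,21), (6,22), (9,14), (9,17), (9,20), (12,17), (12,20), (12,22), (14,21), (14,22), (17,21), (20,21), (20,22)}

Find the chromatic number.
Clique number ω(G) = 5 (lower bound: χ ≥ ω).
The clique on [0, 1, 3, 12, 22] has size 5, forcing χ ≥ 5, and the coloring below uses 5 colors, so χ(G) = 5.
A valid 5-coloring: color 1: [17, 22]; color 2: [1, 4, 14]; color 3: [9, 12, 21]; color 4: [3, 6, 20]; color 5: [0].

χ(G) = 5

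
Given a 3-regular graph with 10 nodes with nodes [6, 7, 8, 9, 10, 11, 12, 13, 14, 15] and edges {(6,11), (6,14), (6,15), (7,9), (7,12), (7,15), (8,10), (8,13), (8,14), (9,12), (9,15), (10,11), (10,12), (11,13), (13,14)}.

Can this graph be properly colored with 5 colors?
A valid 5-coloring: color 1: [6, 7, 10, 13]; color 2: [9, 11, 14]; color 3: [8, 12, 15].
(χ(G) = 3 ≤ 5.)

Yes, G is 5-colorable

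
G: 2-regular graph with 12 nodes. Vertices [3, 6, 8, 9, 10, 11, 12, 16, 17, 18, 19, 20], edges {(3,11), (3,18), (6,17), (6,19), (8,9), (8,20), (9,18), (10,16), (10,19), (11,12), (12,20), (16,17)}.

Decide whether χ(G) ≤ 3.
A valid 3-coloring: color 1: [3, 9, 16, 19, 20]; color 2: [6, 8, 10, 11, 18]; color 3: [12, 17].
(χ(G) = 3 ≤ 3.)

Yes, G is 3-colorable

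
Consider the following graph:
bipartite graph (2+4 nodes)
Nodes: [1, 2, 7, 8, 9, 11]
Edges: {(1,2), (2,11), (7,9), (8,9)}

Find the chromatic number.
χ(G) = 2

Clique number ω(G) = 2 (lower bound: χ ≥ ω).
The graph is bipartite (no odd cycle), so 2 colors suffice: χ(G) = 2.
A valid 2-coloring: color 1: [2, 9]; color 2: [1, 7, 8, 11].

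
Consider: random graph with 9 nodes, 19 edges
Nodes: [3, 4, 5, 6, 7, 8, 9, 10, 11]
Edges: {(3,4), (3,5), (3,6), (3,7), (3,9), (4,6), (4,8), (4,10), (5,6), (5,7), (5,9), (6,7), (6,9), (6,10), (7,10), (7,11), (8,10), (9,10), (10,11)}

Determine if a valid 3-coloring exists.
No, G is not 3-colorable

The clique on vertices [3, 5, 6, 9] has size 4 > 3, so it alone needs 4 colors.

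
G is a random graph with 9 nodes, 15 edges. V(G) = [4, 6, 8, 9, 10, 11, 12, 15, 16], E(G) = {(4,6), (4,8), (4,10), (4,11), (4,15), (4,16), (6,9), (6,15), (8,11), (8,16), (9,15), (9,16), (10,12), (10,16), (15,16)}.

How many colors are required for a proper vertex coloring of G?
Clique number ω(G) = 3 (lower bound: χ ≥ ω).
The clique on [9, 15, 16] has size 3, forcing χ ≥ 3, and the coloring below uses 3 colors, so χ(G) = 3.
A valid 3-coloring: color 1: [4, 9, 12]; color 2: [6, 11, 16]; color 3: [8, 10, 15].

χ(G) = 3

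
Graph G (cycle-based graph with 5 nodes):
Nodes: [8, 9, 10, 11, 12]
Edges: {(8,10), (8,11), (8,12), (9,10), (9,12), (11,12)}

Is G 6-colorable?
Yes, G is 6-colorable

A valid 6-coloring: color 1: [10, 12]; color 2: [8, 9]; color 3: [11].
(χ(G) = 3 ≤ 6.)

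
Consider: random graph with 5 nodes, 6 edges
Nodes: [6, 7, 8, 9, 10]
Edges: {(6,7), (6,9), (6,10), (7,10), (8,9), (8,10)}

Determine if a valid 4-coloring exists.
A valid 4-coloring: color 1: [9, 10]; color 2: [6, 8]; color 3: [7].
(χ(G) = 3 ≤ 4.)

Yes, G is 4-colorable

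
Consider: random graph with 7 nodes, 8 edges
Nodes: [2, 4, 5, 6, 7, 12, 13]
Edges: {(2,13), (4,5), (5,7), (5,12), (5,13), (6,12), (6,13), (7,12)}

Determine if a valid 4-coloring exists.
A valid 4-coloring: color 1: [2, 5, 6]; color 2: [4, 12, 13]; color 3: [7].
(χ(G) = 3 ≤ 4.)

Yes, G is 4-colorable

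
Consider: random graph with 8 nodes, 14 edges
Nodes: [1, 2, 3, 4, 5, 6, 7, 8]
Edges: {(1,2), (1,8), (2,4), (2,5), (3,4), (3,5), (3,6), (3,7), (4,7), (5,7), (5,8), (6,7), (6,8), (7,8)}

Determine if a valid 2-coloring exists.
No, G is not 2-colorable

The clique on vertices [5, 7, 8] has size 3 > 2, so it alone needs 3 colors.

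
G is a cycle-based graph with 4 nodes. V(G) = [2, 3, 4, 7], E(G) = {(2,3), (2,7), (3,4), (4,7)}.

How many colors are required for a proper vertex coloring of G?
Clique number ω(G) = 2 (lower bound: χ ≥ ω).
The graph is bipartite (no odd cycle), so 2 colors suffice: χ(G) = 2.
A valid 2-coloring: color 1: [3, 7]; color 2: [2, 4].

χ(G) = 2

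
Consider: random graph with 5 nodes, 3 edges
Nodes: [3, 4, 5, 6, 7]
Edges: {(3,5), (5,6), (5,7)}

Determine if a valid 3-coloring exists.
A valid 3-coloring: color 1: [4, 5]; color 2: [3, 6, 7].
(χ(G) = 2 ≤ 3.)

Yes, G is 3-colorable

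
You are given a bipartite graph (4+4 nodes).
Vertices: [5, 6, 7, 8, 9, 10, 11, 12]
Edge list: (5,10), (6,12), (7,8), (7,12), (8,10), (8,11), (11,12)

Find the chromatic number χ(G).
Clique number ω(G) = 2 (lower bound: χ ≥ ω).
The graph is bipartite (no odd cycle), so 2 colors suffice: χ(G) = 2.
A valid 2-coloring: color 1: [5, 8, 9, 12]; color 2: [6, 7, 10, 11].

χ(G) = 2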